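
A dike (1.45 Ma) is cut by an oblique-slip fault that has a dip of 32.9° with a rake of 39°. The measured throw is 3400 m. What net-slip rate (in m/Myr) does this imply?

dip-slip = throw / sin(dip) = 3400 / sin(32.9°) = 6259 m
net slip = dip-slip / sin(rake) = 6259 / sin(39°) = 9946 m
rate = 9946 m / 1.45 Ma = 0.00686 m/yr = 6860 m/Myr

6860 m/Myr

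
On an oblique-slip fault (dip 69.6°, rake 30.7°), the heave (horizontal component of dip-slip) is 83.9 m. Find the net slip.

471 m

dip-slip = heave / cos(dip) = 83.9 / cos(69.6°) = 240.7 m
net slip = dip-slip / sin(rake) = 240.7 / sin(30.7°) = 471 m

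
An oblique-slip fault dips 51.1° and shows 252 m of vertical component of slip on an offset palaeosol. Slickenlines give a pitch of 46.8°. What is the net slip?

dip-slip = throw / sin(dip) = 252 / sin(51.1°) = 323.8 m
net slip = dip-slip / sin(rake) = 323.8 / sin(46.8°) = 444 m

444 m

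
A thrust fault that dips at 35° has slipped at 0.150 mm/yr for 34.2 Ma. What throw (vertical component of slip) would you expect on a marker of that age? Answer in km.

dip-slip = rate × time = 0.150 mm/yr × 34.2 Ma = 5130 m
throw = dip-slip × sin(dip) = 5130 × sin(35°) = 2940 m = 2.94 km

2.94 km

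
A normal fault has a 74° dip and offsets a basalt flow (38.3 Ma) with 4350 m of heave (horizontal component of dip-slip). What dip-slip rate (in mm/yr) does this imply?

dip-slip = heave / cos(dip) = 4350 m / cos(74°) = 15780 m
rate = 15780 m / 38.3 Ma = 0.000412 m/yr = 0.412 mm/yr

0.412 mm/yr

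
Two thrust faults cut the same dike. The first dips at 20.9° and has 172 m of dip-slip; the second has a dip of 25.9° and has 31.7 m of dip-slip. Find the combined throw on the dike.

75.2 m

throw_A = 172 × sin(20.9°) = 61.36 m
throw_B = 31.7 × sin(25.9°) = 13.85 m
total = 61.36 + 13.85 = 75.2 m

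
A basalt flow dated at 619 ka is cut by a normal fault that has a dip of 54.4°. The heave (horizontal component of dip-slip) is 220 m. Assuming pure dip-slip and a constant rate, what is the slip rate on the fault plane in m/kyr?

0.611 m/kyr

dip-slip = heave / cos(dip) = 220 m / cos(54.4°) = 377.9 m
rate = 377.9 m / 619 ka = 0.000611 m/yr = 0.611 m/kyr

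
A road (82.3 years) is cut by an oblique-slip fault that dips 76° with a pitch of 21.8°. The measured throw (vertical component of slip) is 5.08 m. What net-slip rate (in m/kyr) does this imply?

dip-slip = throw / sin(dip) = 5.08 / sin(76°) = 5.236 m
net slip = dip-slip / sin(rake) = 5.236 / sin(21.8°) = 14.10 m
rate = 14.10 m / 82.3 years = 0.171 m/yr = 171 m/kyr

171 m/kyr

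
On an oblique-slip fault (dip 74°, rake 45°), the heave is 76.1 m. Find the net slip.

390 m

dip-slip = heave / cos(dip) = 76.1 / cos(74°) = 276.1 m
net slip = dip-slip / sin(rake) = 276.1 / sin(45°) = 390 m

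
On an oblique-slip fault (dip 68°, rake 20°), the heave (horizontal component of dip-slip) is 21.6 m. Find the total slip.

169 m

dip-slip = heave / cos(dip) = 21.6 / cos(68°) = 57.66 m
net slip = dip-slip / sin(rake) = 57.66 / sin(20°) = 169 m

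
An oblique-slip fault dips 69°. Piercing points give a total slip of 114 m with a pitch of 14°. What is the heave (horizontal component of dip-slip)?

9.88 m

dip-slip = net slip × sin(rake) = 114 m × sin(14°) = 27.58 m
heave = dip-slip × cos(dip) = 27.58 × cos(69°) = 9.88 m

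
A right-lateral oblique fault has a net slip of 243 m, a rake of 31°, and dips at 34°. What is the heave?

104 m

dip-slip = net slip × sin(rake) = 243 m × sin(31°) = 125.2 m
heave = dip-slip × cos(dip) = 125.2 × cos(34°) = 104 m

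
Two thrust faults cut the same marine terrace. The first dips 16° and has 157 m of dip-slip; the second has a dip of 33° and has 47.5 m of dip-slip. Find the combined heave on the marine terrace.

heave_A = 157 × cos(16°) = 150.9 m
heave_B = 47.5 × cos(33°) = 39.84 m
total = 150.9 + 39.84 = 191 m

191 m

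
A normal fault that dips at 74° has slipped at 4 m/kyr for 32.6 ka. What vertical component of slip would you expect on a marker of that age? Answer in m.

125 m

dip-slip = rate × time = 4 m/kyr × 32.6 ka = 130.4 m
throw = dip-slip × sin(dip) = 130.4 × sin(74°) = 125 m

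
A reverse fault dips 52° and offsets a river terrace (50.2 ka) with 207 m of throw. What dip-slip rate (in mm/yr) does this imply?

dip-slip = throw / sin(dip) = 207 m / sin(52°) = 262.7 m
rate = 262.7 m / 50.2 ka = 0.00523 m/yr = 5.23 mm/yr

5.23 mm/yr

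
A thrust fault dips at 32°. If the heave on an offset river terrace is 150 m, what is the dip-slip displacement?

dip-slip = heave / cos(dip) = 150 / cos(32°) = 177 m

177 m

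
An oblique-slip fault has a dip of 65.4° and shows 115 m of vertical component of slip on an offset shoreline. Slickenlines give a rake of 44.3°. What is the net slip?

181 m

dip-slip = throw / sin(dip) = 115 / sin(65.4°) = 126.5 m
net slip = dip-slip / sin(rake) = 126.5 / sin(44.3°) = 181 m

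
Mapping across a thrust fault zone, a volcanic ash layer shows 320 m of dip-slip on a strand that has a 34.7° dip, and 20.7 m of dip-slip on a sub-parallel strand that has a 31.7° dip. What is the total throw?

193 m

throw_A = 320 × sin(34.7°) = 182.2 m
throw_B = 20.7 × sin(31.7°) = 10.88 m
total = 182.2 + 10.88 = 193 m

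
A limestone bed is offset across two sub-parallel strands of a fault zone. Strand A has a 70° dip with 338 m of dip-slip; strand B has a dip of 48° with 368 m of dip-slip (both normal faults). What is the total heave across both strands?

362 m

heave_A = 338 × cos(70°) = 115.6 m
heave_B = 368 × cos(48°) = 246.2 m
total = 115.6 + 246.2 = 362 m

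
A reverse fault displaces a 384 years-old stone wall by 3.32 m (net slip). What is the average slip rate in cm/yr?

rate = 3.32 m / 384 years = 0.00865 m/yr = 0.865 cm/yr

0.865 cm/yr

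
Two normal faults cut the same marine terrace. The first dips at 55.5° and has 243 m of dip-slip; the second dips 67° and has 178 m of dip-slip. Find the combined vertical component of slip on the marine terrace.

throw_A = 243 × sin(55.5°) = 200.3 m
throw_B = 178 × sin(67°) = 163.8 m
total = 200.3 + 163.8 = 364 m

364 m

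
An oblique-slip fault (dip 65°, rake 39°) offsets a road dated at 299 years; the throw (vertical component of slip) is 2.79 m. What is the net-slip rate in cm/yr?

1.64 cm/yr

dip-slip = throw / sin(dip) = 2.79 / sin(65°) = 3.078 m
net slip = dip-slip / sin(rake) = 3.078 / sin(39°) = 4.892 m
rate = 4.892 m / 299 years = 0.0164 m/yr = 1.64 cm/yr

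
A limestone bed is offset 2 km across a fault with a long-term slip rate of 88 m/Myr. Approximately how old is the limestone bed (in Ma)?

age = offset / rate = 2 km / (88 m/Myr) = 2.27e+07 yr = 22.7 Ma

22.7 Ma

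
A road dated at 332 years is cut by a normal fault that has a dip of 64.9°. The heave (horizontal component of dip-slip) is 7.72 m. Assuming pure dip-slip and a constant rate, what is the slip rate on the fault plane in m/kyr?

54.8 m/kyr

dip-slip = heave / cos(dip) = 7.72 m / cos(64.9°) = 18.20 m
rate = 18.20 m / 332 years = 0.0548 m/yr = 54.8 m/kyr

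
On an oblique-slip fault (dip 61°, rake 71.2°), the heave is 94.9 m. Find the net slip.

207 m

dip-slip = heave / cos(dip) = 94.9 / cos(61°) = 195.7 m
net slip = dip-slip / sin(rake) = 195.7 / sin(71.2°) = 207 m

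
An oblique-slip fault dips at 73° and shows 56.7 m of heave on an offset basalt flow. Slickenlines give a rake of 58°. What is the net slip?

229 m

dip-slip = heave / cos(dip) = 56.7 / cos(73°) = 193.9 m
net slip = dip-slip / sin(rake) = 193.9 / sin(58°) = 229 m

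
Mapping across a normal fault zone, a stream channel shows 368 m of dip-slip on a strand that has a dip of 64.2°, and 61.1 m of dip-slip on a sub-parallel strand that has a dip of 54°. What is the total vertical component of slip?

throw_A = 368 × sin(64.2°) = 331.3 m
throw_B = 61.1 × sin(54°) = 49.43 m
total = 331.3 + 49.43 = 381 m

381 m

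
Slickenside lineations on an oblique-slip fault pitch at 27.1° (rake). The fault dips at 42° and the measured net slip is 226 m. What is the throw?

dip-slip = net slip × sin(rake) = 226 m × sin(27.1°) = 103 m
throw = dip-slip × sin(dip) = 103 × sin(42°) = 68.9 m

68.9 m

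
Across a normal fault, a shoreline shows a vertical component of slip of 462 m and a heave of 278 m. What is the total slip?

539 m

net slip = √(throw² + heave²) = √(462² + 278²) = 539 m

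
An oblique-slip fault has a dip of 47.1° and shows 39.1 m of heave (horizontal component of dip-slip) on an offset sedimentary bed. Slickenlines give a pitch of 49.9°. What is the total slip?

75.1 m

dip-slip = heave / cos(dip) = 39.1 / cos(47.1°) = 57.44 m
net slip = dip-slip / sin(rake) = 57.44 / sin(49.9°) = 75.1 m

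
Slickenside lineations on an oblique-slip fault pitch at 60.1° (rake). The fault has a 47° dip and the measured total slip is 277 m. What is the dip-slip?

dip-slip = net slip × sin(rake) = 277 m × sin(60.1°) = 240 m

240 m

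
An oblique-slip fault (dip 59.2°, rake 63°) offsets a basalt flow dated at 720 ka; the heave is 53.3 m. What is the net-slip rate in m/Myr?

dip-slip = heave / cos(dip) = 53.3 / cos(59.2°) = 104.1 m
net slip = dip-slip / sin(rake) = 104.1 / sin(63°) = 116.8 m
rate = 116.8 m / 720 ka = 0.000162 m/yr = 162 m/Myr

162 m/Myr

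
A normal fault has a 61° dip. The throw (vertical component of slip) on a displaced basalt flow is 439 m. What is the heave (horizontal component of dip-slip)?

heave = throw / tan(dip) = 439 / tan(61°) = 243 m

243 m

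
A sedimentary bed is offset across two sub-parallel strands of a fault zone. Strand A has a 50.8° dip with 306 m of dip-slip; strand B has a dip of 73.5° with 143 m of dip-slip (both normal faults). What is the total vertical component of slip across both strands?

374 m

throw_A = 306 × sin(50.8°) = 237.1 m
throw_B = 143 × sin(73.5°) = 137.1 m
total = 237.1 + 137.1 = 374 m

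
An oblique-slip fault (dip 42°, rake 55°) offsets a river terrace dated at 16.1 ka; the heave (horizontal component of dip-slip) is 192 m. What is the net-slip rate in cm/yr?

1.96 cm/yr

dip-slip = heave / cos(dip) = 192 / cos(42°) = 258.4 m
net slip = dip-slip / sin(rake) = 258.4 / sin(55°) = 315.4 m
rate = 315.4 m / 16.1 ka = 0.0196 m/yr = 1.96 cm/yr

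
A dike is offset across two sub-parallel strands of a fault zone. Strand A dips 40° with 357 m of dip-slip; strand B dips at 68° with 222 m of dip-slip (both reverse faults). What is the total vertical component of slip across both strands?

435 m

throw_A = 357 × sin(40°) = 229.5 m
throw_B = 222 × sin(68°) = 205.8 m
total = 229.5 + 205.8 = 435 m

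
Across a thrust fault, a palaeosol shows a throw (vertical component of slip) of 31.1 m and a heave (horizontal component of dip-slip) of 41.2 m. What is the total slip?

net slip = √(throw² + heave²) = √(31.1² + 41.2²) = 51.6 m

51.6 m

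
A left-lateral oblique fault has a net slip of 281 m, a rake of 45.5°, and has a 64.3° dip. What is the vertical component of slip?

181 m

dip-slip = net slip × sin(rake) = 281 m × sin(45.5°) = 200.4 m
throw = dip-slip × sin(dip) = 200.4 × sin(64.3°) = 181 m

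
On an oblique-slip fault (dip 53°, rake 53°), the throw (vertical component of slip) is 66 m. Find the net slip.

dip-slip = throw / sin(dip) = 66 / sin(53°) = 82.64 m
net slip = dip-slip / sin(rake) = 82.64 / sin(53°) = 103 m

103 m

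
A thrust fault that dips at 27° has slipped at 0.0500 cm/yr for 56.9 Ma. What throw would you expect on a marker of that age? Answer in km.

12.9 km

dip-slip = rate × time = 0.0500 cm/yr × 56.9 Ma = 28450 m
throw = dip-slip × sin(dip) = 28450 × sin(27°) = 12900 m = 12.9 km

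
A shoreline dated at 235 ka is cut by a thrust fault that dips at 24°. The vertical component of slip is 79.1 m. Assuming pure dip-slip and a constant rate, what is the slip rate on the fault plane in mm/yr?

dip-slip = throw / sin(dip) = 79.1 m / sin(24°) = 194.5 m
rate = 194.5 m / 235 ka = 0.000828 m/yr = 0.828 mm/yr

0.828 mm/yr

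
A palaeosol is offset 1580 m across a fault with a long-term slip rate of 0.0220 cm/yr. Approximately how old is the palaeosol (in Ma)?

age = offset / rate = 1580 m / (0.0220 cm/yr) = 7.18e+06 yr = 7.18 Ma

7.18 Ma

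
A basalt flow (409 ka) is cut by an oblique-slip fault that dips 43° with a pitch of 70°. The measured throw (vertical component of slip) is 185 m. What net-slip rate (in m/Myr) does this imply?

706 m/Myr

dip-slip = throw / sin(dip) = 185 / sin(43°) = 271.3 m
net slip = dip-slip / sin(rake) = 271.3 / sin(70°) = 288.7 m
rate = 288.7 m / 409 ka = 0.000706 m/yr = 706 m/Myr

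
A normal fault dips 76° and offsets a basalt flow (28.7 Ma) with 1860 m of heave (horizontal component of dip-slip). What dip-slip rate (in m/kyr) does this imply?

dip-slip = heave / cos(dip) = 1860 m / cos(76°) = 7688 m
rate = 7688 m / 28.7 Ma = 0.000268 m/yr = 0.268 m/kyr

0.268 m/kyr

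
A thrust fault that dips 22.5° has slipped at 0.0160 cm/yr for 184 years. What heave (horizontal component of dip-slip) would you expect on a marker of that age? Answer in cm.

dip-slip = rate × time = 0.0160 cm/yr × 184 years = 0.02944 m
heave = dip-slip × cos(dip) = 0.02944 × cos(22.5°) = 0.0272 m = 2.72 cm

2.72 cm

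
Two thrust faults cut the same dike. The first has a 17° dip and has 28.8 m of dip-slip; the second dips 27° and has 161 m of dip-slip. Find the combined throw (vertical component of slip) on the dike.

throw_A = 28.8 × sin(17°) = 8.420 m
throw_B = 161 × sin(27°) = 73.09 m
total = 8.420 + 73.09 = 81.5 m

81.5 m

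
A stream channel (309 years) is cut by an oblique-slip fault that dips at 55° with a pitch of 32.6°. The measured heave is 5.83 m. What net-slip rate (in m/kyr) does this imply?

61.1 m/kyr

dip-slip = heave / cos(dip) = 5.83 / cos(55°) = 10.16 m
net slip = dip-slip / sin(rake) = 10.16 / sin(32.6°) = 18.87 m
rate = 18.87 m / 309 years = 0.0611 m/yr = 61.1 m/kyr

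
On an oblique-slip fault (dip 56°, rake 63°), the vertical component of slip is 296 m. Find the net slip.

dip-slip = throw / sin(dip) = 296 / sin(56°) = 357 m
net slip = dip-slip / sin(rake) = 357 / sin(63°) = 401 m

401 m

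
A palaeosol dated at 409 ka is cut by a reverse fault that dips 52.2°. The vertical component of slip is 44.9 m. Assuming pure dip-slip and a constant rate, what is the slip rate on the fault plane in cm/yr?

dip-slip = throw / sin(dip) = 44.9 m / sin(52.2°) = 56.82 m
rate = 56.82 m / 409 ka = 0.000139 m/yr = 0.0139 cm/yr

0.0139 cm/yr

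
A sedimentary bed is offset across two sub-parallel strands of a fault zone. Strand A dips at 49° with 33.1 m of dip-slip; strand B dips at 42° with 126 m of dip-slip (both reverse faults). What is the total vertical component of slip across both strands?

throw_A = 33.1 × sin(49°) = 24.98 m
throw_B = 126 × sin(42°) = 84.31 m
total = 24.98 + 84.31 = 109 m

109 m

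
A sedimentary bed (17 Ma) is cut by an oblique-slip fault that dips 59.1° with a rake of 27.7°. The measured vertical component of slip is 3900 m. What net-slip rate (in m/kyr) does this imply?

dip-slip = throw / sin(dip) = 3900 / sin(59.1°) = 4545 m
net slip = dip-slip / sin(rake) = 4545 / sin(27.7°) = 9778 m
rate = 9778 m / 17 Ma = 0.000575 m/yr = 0.575 m/kyr

0.575 m/kyr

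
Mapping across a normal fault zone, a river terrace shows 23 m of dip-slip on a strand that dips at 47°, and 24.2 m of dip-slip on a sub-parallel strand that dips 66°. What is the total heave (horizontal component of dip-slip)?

25.5 m

heave_A = 23 × cos(47°) = 15.69 m
heave_B = 24.2 × cos(66°) = 9.843 m
total = 15.69 + 9.843 = 25.5 m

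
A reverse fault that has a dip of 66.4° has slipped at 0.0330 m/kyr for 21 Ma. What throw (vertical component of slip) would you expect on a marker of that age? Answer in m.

635 m

dip-slip = rate × time = 0.0330 m/kyr × 21 Ma = 693 m
throw = dip-slip × sin(dip) = 693 × sin(66.4°) = 635 m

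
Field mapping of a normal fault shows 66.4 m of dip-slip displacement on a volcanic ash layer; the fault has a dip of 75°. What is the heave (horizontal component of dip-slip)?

heave = dip-slip × cos(dip) = 66.4 m × cos(75°) = 17.2 m

17.2 m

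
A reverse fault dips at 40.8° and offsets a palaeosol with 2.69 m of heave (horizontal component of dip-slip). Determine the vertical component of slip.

throw = heave × tan(dip) = 2.69 × tan(40.8°) = 2.32 m

2.32 m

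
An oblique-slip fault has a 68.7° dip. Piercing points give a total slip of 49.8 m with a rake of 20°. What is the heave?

dip-slip = net slip × sin(rake) = 49.8 m × sin(20°) = 17.03 m
heave = dip-slip × cos(dip) = 17.03 × cos(68.7°) = 6.19 m

6.19 m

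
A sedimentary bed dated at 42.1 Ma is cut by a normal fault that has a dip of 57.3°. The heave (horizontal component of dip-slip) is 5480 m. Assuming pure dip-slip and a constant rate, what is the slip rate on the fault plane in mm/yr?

0.241 mm/yr

dip-slip = heave / cos(dip) = 5480 m / cos(57.3°) = 10140 m
rate = 10140 m / 42.1 Ma = 0.000241 m/yr = 0.241 mm/yr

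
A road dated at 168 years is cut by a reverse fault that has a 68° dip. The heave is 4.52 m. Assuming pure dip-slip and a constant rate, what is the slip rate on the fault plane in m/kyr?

71.8 m/kyr

dip-slip = heave / cos(dip) = 4.52 m / cos(68°) = 12.07 m
rate = 12.07 m / 168 years = 0.0718 m/yr = 71.8 m/kyr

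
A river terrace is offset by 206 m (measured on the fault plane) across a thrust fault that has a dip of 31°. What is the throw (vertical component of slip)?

throw = dip-slip × sin(dip) = 206 m × sin(31°) = 106 m

106 m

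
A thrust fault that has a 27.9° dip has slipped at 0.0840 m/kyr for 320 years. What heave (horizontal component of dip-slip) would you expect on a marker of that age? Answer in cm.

2.38 cm

dip-slip = rate × time = 0.0840 m/kyr × 320 years = 0.02688 m
heave = dip-slip × cos(dip) = 0.02688 × cos(27.9°) = 0.0238 m = 2.38 cm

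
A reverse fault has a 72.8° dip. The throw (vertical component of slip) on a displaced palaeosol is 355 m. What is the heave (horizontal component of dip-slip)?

heave = throw / tan(dip) = 355 / tan(72.8°) = 110 m

110 m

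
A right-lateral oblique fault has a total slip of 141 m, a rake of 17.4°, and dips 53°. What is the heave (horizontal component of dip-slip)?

dip-slip = net slip × sin(rake) = 141 m × sin(17.4°) = 42.16 m
heave = dip-slip × cos(dip) = 42.16 × cos(53°) = 25.4 m

25.4 m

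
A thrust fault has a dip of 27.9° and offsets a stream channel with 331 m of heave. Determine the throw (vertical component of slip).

throw = heave × tan(dip) = 331 × tan(27.9°) = 175 m

175 m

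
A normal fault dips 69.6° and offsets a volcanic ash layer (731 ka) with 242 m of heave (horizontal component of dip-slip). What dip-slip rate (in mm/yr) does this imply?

0.950 mm/yr

dip-slip = heave / cos(dip) = 242 m / cos(69.6°) = 694.3 m
rate = 694.3 m / 731 ka = 0.000950 m/yr = 0.950 mm/yr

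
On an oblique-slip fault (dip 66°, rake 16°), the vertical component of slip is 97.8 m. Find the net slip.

dip-slip = throw / sin(dip) = 97.8 / sin(66°) = 107.1 m
net slip = dip-slip / sin(rake) = 107.1 / sin(16°) = 388 m

388 m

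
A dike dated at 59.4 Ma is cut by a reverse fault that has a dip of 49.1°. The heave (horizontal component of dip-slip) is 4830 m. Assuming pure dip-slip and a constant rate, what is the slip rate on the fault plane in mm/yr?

0.124 mm/yr

dip-slip = heave / cos(dip) = 4830 m / cos(49.1°) = 7377 m
rate = 7377 m / 59.4 Ma = 0.000124 m/yr = 0.124 mm/yr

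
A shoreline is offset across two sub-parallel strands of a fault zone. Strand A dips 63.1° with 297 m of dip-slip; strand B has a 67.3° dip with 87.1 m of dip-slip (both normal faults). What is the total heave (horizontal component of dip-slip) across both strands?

168 m

heave_A = 297 × cos(63.1°) = 134.4 m
heave_B = 87.1 × cos(67.3°) = 33.61 m
total = 134.4 + 33.61 = 168 m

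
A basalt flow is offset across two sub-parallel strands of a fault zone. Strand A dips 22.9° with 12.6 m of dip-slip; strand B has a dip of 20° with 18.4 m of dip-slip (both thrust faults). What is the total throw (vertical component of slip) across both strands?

11.2 m

throw_A = 12.6 × sin(22.9°) = 4.903 m
throw_B = 18.4 × sin(20°) = 6.293 m
total = 4.903 + 6.293 = 11.2 m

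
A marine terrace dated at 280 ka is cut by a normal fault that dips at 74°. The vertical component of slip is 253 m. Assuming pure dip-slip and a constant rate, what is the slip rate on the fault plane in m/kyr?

dip-slip = throw / sin(dip) = 253 m / sin(74°) = 263.2 m
rate = 263.2 m / 280 ka = 0.000940 m/yr = 0.940 m/kyr

0.940 m/kyr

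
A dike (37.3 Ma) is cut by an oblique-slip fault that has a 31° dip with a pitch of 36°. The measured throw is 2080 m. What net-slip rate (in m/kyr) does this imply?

dip-slip = throw / sin(dip) = 2080 / sin(31°) = 4039 m
net slip = dip-slip / sin(rake) = 4039 / sin(36°) = 6871 m
rate = 6871 m / 37.3 Ma = 0.000184 m/yr = 0.184 m/kyr

0.184 m/kyr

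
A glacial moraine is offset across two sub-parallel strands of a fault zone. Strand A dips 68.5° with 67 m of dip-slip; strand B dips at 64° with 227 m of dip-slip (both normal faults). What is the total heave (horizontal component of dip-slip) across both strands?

124 m

heave_A = 67 × cos(68.5°) = 24.56 m
heave_B = 227 × cos(64°) = 99.51 m
total = 24.56 + 99.51 = 124 m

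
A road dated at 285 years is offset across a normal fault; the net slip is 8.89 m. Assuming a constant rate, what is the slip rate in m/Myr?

31200 m/Myr

rate = 8.89 m / 285 years = 0.0312 m/yr = 31200 m/Myr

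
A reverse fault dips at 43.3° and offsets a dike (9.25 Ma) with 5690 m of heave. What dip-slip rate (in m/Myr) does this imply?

845 m/Myr

dip-slip = heave / cos(dip) = 5690 m / cos(43.3°) = 7818 m
rate = 7818 m / 9.25 Ma = 0.000845 m/yr = 845 m/Myr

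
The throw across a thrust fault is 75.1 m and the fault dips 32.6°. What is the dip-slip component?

139 m

dip-slip = throw / sin(dip) = 75.1 / sin(32.6°) = 139 m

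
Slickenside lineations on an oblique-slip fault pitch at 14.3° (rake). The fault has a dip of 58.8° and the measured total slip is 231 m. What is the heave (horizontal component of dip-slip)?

29.6 m

dip-slip = net slip × sin(rake) = 231 m × sin(14.3°) = 57.06 m
heave = dip-slip × cos(dip) = 57.06 × cos(58.8°) = 29.6 m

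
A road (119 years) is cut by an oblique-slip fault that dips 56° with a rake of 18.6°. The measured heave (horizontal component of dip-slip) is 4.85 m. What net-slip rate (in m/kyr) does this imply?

229 m/kyr

dip-slip = heave / cos(dip) = 4.85 / cos(56°) = 8.673 m
net slip = dip-slip / sin(rake) = 8.673 / sin(18.6°) = 27.19 m
rate = 27.19 m / 119 years = 0.229 m/yr = 229 m/kyr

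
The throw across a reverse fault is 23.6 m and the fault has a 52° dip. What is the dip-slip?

29.9 m

dip-slip = throw / sin(dip) = 23.6 / sin(52°) = 29.9 m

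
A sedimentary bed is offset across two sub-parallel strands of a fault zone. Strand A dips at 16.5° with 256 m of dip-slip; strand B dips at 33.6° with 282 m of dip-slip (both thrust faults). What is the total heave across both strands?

heave_A = 256 × cos(16.5°) = 245.5 m
heave_B = 282 × cos(33.6°) = 234.9 m
total = 245.5 + 234.9 = 480 m

480 m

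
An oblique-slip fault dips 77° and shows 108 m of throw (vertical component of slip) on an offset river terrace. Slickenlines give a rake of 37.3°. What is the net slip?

183 m

dip-slip = throw / sin(dip) = 108 / sin(77°) = 110.8 m
net slip = dip-slip / sin(rake) = 110.8 / sin(37.3°) = 183 m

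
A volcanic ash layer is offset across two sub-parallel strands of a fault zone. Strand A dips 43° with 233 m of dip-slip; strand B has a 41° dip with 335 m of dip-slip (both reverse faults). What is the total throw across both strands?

throw_A = 233 × sin(43°) = 158.9 m
throw_B = 335 × sin(41°) = 219.8 m
total = 158.9 + 219.8 = 379 m

379 m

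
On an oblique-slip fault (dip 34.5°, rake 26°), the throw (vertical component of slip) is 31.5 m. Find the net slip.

127 m

dip-slip = throw / sin(dip) = 31.5 / sin(34.5°) = 55.61 m
net slip = dip-slip / sin(rake) = 55.61 / sin(26°) = 127 m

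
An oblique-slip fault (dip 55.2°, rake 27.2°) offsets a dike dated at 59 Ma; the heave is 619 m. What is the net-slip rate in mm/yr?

0.0402 mm/yr

dip-slip = heave / cos(dip) = 619 / cos(55.2°) = 1085 m
net slip = dip-slip / sin(rake) = 1085 / sin(27.2°) = 2373 m
rate = 2373 m / 59 Ma = 0.0000402 m/yr = 0.0402 mm/yr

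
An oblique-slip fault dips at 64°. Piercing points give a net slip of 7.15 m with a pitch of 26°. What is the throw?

2.82 m

dip-slip = net slip × sin(rake) = 7.15 m × sin(26°) = 3.134 m
throw = dip-slip × sin(dip) = 3.134 × sin(64°) = 2.82 m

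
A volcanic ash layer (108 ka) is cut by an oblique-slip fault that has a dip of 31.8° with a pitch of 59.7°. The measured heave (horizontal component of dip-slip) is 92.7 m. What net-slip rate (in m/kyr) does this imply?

dip-slip = heave / cos(dip) = 92.7 / cos(31.8°) = 109.1 m
net slip = dip-slip / sin(rake) = 109.1 / sin(59.7°) = 126.3 m
rate = 126.3 m / 108 ka = 0.00117 m/yr = 1.17 m/kyr

1.17 m/kyr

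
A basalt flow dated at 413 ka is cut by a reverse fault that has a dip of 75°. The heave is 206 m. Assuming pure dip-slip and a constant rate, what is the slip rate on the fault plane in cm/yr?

dip-slip = heave / cos(dip) = 206 m / cos(75°) = 795.9 m
rate = 795.9 m / 413 ka = 0.00193 m/yr = 0.193 cm/yr

0.193 cm/yr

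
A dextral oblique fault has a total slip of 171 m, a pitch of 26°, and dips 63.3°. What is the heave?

dip-slip = net slip × sin(rake) = 171 m × sin(26°) = 74.96 m
heave = dip-slip × cos(dip) = 74.96 × cos(63.3°) = 33.7 m

33.7 m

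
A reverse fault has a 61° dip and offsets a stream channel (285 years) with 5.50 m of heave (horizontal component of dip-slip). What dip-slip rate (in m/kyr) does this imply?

dip-slip = heave / cos(dip) = 5.50 m / cos(61°) = 11.34 m
rate = 11.34 m / 285 years = 0.0398 m/yr = 39.8 m/kyr

39.8 m/kyr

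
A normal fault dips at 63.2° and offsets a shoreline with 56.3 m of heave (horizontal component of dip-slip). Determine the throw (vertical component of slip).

throw = heave × tan(dip) = 56.3 × tan(63.2°) = 111 m

111 m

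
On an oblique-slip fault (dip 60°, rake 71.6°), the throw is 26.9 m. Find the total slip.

dip-slip = throw / sin(dip) = 26.9 / sin(60°) = 31.06 m
net slip = dip-slip / sin(rake) = 31.06 / sin(71.6°) = 32.7 m

32.7 m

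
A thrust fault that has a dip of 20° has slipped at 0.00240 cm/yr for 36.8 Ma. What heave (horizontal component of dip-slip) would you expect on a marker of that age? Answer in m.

dip-slip = rate × time = 0.00240 cm/yr × 36.8 Ma = 883.2 m
heave = dip-slip × cos(dip) = 883.2 × cos(20°) = 830 m

830 m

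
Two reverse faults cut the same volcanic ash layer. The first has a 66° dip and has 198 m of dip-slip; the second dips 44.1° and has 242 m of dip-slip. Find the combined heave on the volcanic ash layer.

heave_A = 198 × cos(66°) = 80.53 m
heave_B = 242 × cos(44.1°) = 173.8 m
total = 80.53 + 173.8 = 254 m

254 m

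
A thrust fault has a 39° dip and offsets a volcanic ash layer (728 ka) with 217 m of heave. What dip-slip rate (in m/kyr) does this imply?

0.384 m/kyr

dip-slip = heave / cos(dip) = 217 m / cos(39°) = 279.2 m
rate = 279.2 m / 728 ka = 0.000384 m/yr = 0.384 m/kyr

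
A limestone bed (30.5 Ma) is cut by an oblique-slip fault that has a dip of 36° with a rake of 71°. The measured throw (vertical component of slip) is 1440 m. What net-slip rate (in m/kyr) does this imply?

0.0850 m/kyr

dip-slip = throw / sin(dip) = 1440 / sin(36°) = 2450 m
net slip = dip-slip / sin(rake) = 2450 / sin(71°) = 2591 m
rate = 2591 m / 30.5 Ma = 0.0000850 m/yr = 0.0850 m/kyr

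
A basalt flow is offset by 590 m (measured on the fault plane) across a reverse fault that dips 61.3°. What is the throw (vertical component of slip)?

518 m

throw = dip-slip × sin(dip) = 590 m × sin(61.3°) = 518 m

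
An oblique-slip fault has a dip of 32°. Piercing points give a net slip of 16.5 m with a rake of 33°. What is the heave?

dip-slip = net slip × sin(rake) = 16.5 m × sin(33°) = 8.987 m
heave = dip-slip × cos(dip) = 8.987 × cos(32°) = 7.62 m

7.62 m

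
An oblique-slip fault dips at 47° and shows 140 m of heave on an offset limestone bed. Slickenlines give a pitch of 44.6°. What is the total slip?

292 m

dip-slip = heave / cos(dip) = 140 / cos(47°) = 205.3 m
net slip = dip-slip / sin(rake) = 205.3 / sin(44.6°) = 292 m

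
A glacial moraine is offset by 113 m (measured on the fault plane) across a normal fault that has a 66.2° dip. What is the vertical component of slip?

103 m

throw = dip-slip × sin(dip) = 113 m × sin(66.2°) = 103 m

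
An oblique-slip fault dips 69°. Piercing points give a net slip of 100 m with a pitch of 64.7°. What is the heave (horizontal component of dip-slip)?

32.4 m

dip-slip = net slip × sin(rake) = 100 m × sin(64.7°) = 90.41 m
heave = dip-slip × cos(dip) = 90.41 × cos(69°) = 32.4 m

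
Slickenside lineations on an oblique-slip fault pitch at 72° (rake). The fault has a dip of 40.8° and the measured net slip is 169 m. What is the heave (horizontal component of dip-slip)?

dip-slip = net slip × sin(rake) = 169 m × sin(72°) = 160.7 m
heave = dip-slip × cos(dip) = 160.7 × cos(40.8°) = 122 m

122 m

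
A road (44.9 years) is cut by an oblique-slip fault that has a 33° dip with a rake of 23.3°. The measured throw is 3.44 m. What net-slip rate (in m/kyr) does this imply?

356 m/kyr

dip-slip = throw / sin(dip) = 3.44 / sin(33°) = 6.316 m
net slip = dip-slip / sin(rake) = 6.316 / sin(23.3°) = 15.97 m
rate = 15.97 m / 44.9 years = 0.356 m/yr = 356 m/kyr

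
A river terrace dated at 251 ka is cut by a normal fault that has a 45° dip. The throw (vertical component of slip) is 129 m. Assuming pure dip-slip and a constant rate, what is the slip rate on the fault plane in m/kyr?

0.727 m/kyr

dip-slip = throw / sin(dip) = 129 m / sin(45°) = 182.4 m
rate = 182.4 m / 251 ka = 0.000727 m/yr = 0.727 m/kyr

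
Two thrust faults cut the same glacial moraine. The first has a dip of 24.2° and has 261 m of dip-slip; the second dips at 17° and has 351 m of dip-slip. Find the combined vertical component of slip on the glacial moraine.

throw_A = 261 × sin(24.2°) = 107 m
throw_B = 351 × sin(17°) = 102.6 m
total = 107 + 102.6 = 210 m

210 m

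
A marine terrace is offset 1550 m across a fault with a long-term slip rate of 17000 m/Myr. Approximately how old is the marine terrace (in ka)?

91.2 ka

age = offset / rate = 1550 m / (17000 m/Myr) = 91200 yr = 91.2 ka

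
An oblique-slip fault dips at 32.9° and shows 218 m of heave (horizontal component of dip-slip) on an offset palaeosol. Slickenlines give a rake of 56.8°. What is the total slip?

dip-slip = heave / cos(dip) = 218 / cos(32.9°) = 259.6 m
net slip = dip-slip / sin(rake) = 259.6 / sin(56.8°) = 310 m

310 m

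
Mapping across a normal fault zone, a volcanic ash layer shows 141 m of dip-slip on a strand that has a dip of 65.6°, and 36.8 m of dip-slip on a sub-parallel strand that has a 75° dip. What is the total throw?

164 m

throw_A = 141 × sin(65.6°) = 128.4 m
throw_B = 36.8 × sin(75°) = 35.55 m
total = 128.4 + 35.55 = 164 m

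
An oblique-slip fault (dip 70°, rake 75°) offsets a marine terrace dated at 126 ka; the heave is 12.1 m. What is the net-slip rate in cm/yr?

dip-slip = heave / cos(dip) = 12.1 / cos(70°) = 35.38 m
net slip = dip-slip / sin(rake) = 35.38 / sin(75°) = 36.63 m
rate = 36.63 m / 126 ka = 0.000291 m/yr = 0.0291 cm/yr

0.0291 cm/yr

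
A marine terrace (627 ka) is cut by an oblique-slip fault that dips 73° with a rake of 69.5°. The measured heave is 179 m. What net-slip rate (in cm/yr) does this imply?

dip-slip = heave / cos(dip) = 179 / cos(73°) = 612.2 m
net slip = dip-slip / sin(rake) = 612.2 / sin(69.5°) = 653.6 m
rate = 653.6 m / 627 ka = 0.00104 m/yr = 0.104 cm/yr

0.104 cm/yr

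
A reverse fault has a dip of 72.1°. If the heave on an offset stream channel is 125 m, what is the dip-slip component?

dip-slip = heave / cos(dip) = 125 / cos(72.1°) = 407 m

407 m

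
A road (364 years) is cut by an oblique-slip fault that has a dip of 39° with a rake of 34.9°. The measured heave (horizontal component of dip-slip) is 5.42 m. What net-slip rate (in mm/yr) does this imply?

33.5 mm/yr

dip-slip = heave / cos(dip) = 5.42 / cos(39°) = 6.974 m
net slip = dip-slip / sin(rake) = 6.974 / sin(34.9°) = 12.19 m
rate = 12.19 m / 364 years = 0.0335 m/yr = 33.5 mm/yr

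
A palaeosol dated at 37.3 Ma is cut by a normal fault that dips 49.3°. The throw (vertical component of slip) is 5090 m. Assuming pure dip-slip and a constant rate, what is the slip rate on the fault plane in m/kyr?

dip-slip = throw / sin(dip) = 5090 m / sin(49.3°) = 6714 m
rate = 6714 m / 37.3 Ma = 0.000180 m/yr = 0.180 m/kyr

0.180 m/kyr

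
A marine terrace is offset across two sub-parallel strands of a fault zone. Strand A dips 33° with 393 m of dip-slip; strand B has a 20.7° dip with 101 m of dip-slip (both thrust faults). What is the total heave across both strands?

424 m

heave_A = 393 × cos(33°) = 329.6 m
heave_B = 101 × cos(20.7°) = 94.48 m
total = 329.6 + 94.48 = 424 m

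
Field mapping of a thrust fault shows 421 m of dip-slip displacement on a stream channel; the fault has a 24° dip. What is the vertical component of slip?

171 m

throw = dip-slip × sin(dip) = 421 m × sin(24°) = 171 m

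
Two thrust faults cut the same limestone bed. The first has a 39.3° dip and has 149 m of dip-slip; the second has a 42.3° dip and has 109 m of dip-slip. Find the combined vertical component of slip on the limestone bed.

168 m

throw_A = 149 × sin(39.3°) = 94.37 m
throw_B = 109 × sin(42.3°) = 73.36 m
total = 94.37 + 73.36 = 168 m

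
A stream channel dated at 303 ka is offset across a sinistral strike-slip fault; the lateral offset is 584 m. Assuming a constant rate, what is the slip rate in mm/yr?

1.93 mm/yr

rate = 584 m / 303 ka = 0.00193 m/yr = 1.93 mm/yr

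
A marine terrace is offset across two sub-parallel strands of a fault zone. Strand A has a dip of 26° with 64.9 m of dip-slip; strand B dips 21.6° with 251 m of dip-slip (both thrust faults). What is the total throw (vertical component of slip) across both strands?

throw_A = 64.9 × sin(26°) = 28.45 m
throw_B = 251 × sin(21.6°) = 92.40 m
total = 28.45 + 92.40 = 121 m

121 m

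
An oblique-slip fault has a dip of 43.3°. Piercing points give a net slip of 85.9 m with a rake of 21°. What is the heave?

22.4 m

dip-slip = net slip × sin(rake) = 85.9 m × sin(21°) = 30.78 m
heave = dip-slip × cos(dip) = 30.78 × cos(43.3°) = 22.4 m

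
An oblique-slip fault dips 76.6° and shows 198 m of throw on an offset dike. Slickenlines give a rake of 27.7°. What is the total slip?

438 m

dip-slip = throw / sin(dip) = 198 / sin(76.6°) = 203.5 m
net slip = dip-slip / sin(rake) = 203.5 / sin(27.7°) = 438 m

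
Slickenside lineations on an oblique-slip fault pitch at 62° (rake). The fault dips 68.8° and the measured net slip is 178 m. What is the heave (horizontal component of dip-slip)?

dip-slip = net slip × sin(rake) = 178 m × sin(62°) = 157.2 m
heave = dip-slip × cos(dip) = 157.2 × cos(68.8°) = 56.8 m

56.8 m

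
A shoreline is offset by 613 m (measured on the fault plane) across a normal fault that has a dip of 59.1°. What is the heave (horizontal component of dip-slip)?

315 m

heave = dip-slip × cos(dip) = 613 m × cos(59.1°) = 315 m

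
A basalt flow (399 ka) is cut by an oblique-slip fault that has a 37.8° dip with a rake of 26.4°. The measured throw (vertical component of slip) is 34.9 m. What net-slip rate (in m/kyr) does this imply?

dip-slip = throw / sin(dip) = 34.9 / sin(37.8°) = 56.94 m
net slip = dip-slip / sin(rake) = 56.94 / sin(26.4°) = 128.1 m
rate = 128.1 m / 399 ka = 0.000321 m/yr = 0.321 m/kyr

0.321 m/kyr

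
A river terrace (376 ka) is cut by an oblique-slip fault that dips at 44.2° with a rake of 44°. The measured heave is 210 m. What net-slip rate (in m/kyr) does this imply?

1.12 m/kyr

dip-slip = heave / cos(dip) = 210 / cos(44.2°) = 292.9 m
net slip = dip-slip / sin(rake) = 292.9 / sin(44°) = 421.7 m
rate = 421.7 m / 376 ka = 0.00112 m/yr = 1.12 m/kyr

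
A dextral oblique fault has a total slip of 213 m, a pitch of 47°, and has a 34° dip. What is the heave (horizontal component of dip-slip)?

dip-slip = net slip × sin(rake) = 213 m × sin(47°) = 155.8 m
heave = dip-slip × cos(dip) = 155.8 × cos(34°) = 129 m

129 m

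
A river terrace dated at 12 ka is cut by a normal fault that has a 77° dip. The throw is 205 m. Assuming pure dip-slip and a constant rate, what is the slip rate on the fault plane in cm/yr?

1.75 cm/yr

dip-slip = throw / sin(dip) = 205 m / sin(77°) = 210.4 m
rate = 210.4 m / 12 ka = 0.0175 m/yr = 1.75 cm/yr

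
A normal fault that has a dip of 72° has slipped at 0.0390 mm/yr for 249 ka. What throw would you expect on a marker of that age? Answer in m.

dip-slip = rate × time = 0.0390 mm/yr × 249 ka = 9.711 m
throw = dip-slip × sin(dip) = 9.711 × sin(72°) = 9.24 m

9.24 m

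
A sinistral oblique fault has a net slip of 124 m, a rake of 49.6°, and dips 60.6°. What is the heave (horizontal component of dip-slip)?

dip-slip = net slip × sin(rake) = 124 m × sin(49.6°) = 94.43 m
heave = dip-slip × cos(dip) = 94.43 × cos(60.6°) = 46.4 m

46.4 m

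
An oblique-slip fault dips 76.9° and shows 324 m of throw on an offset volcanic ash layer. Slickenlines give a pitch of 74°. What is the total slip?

dip-slip = throw / sin(dip) = 324 / sin(76.9°) = 332.7 m
net slip = dip-slip / sin(rake) = 332.7 / sin(74°) = 346 m

346 m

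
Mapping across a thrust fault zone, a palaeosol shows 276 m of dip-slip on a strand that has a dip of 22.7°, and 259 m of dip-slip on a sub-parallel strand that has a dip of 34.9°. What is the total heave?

467 m

heave_A = 276 × cos(22.7°) = 254.6 m
heave_B = 259 × cos(34.9°) = 212.4 m
total = 254.6 + 212.4 = 467 m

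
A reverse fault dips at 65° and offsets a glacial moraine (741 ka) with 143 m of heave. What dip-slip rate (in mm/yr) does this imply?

dip-slip = heave / cos(dip) = 143 m / cos(65°) = 338.4 m
rate = 338.4 m / 741 ka = 0.000457 m/yr = 0.457 mm/yr

0.457 mm/yr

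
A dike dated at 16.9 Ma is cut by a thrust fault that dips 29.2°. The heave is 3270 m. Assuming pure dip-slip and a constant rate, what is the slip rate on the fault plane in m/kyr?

dip-slip = heave / cos(dip) = 3270 m / cos(29.2°) = 3746 m
rate = 3746 m / 16.9 Ma = 0.000222 m/yr = 0.222 m/kyr

0.222 m/kyr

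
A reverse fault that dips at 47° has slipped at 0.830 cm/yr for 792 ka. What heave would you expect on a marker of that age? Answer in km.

4.48 km

dip-slip = rate × time = 0.830 cm/yr × 792 ka = 6574 m
heave = dip-slip × cos(dip) = 6574 × cos(47°) = 4480 m = 4.48 km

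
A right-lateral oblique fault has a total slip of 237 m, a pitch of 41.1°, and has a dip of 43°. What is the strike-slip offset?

179 m

strike-slip = net slip × cos(rake) = 237 m × cos(41.1°) = 179 m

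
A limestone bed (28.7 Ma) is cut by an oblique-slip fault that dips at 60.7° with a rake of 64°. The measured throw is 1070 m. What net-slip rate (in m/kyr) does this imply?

0.0476 m/kyr

dip-slip = throw / sin(dip) = 1070 / sin(60.7°) = 1227 m
net slip = dip-slip / sin(rake) = 1227 / sin(64°) = 1365 m
rate = 1365 m / 28.7 Ma = 0.0000476 m/yr = 0.0476 m/kyr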